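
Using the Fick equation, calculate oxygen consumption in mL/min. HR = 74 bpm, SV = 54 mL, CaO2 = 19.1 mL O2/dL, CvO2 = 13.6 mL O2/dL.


CO = HR*SV = 74*54/1000 = 3.996 L/min
a-v O2 diff = 19.1 - 13.6 = 5.5 mL/dL
VO2 = CO * (CaO2-CvO2) * 10 dL/L
VO2 = 3.996 * 5.5 * 10
VO2 = 219.8 mL/min


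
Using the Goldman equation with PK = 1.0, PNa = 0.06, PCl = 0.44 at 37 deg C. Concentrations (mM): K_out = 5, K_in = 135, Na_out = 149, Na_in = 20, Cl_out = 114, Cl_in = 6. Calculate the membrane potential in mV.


Vm = (RT/F)*ln((PK*Ko + PNa*Nao + PCl*Cli)/(PK*Ki + PNa*Nai + PCl*Clo))
Numer = 16.58, Denom = 186.36
Vm = -64.66 mV


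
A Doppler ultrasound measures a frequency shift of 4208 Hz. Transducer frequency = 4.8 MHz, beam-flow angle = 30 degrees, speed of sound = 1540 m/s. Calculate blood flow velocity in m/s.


v = fd * c / (2 * f0 * cos(theta))
v = 4208 * 1540 / (2 * 4.8000e+06 * cos(30))
v = 0.7795 m/s


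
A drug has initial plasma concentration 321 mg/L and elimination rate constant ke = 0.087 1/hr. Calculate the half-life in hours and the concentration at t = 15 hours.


t_half = ln(2) / ke = 0.693147 / 0.087 = 7.967 hr
C(t) = C0 * exp(-ke*t) = 321 * exp(-0.087*15)
C(15) = 87.05 mg/L


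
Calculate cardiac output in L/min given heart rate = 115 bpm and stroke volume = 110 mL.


CO = HR * SV
CO = 115 * 110 / 1000
CO = 12.65 L/min


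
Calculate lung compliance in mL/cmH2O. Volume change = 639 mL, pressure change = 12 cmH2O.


C = dV / dP
C = 639 / 12
C = 53.25 mL/cmH2O


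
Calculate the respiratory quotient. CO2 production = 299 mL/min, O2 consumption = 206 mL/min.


RQ = VCO2 / VO2
RQ = 299 / 206
RQ = 1.451


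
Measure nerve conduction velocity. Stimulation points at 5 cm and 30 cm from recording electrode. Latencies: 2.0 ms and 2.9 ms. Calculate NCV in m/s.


Distance = (30 - 5) / 100 = 0.25 m
dt = (2.9 - 2.0) / 1000 = 9.0000e-04 s
NCV = dist / dt = 277.8 m/s


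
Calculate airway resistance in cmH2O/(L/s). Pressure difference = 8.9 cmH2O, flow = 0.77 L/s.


R = dP / flow
R = 8.9 / 0.77
R = 11.56 cmH2O/(L/s)


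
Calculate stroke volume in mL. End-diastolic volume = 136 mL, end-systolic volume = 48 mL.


SV = EDV - ESV
SV = 136 - 48
SV = 88 mL


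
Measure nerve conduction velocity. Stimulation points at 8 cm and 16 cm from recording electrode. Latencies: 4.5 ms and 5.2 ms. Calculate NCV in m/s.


Distance = (16 - 8) / 100 = 0.08 m
dt = (5.2 - 4.5) / 1000 = 7.0000e-04 s
NCV = dist / dt = 114.3 m/s


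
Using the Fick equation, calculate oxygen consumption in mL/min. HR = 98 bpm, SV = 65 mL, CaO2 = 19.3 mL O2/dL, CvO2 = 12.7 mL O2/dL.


CO = HR*SV = 98*65/1000 = 6.37 L/min
a-v O2 diff = 19.3 - 12.7 = 6.6 mL/dL
VO2 = CO * (CaO2-CvO2) * 10 dL/L
VO2 = 6.37 * 6.6 * 10
VO2 = 420.4 mL/min


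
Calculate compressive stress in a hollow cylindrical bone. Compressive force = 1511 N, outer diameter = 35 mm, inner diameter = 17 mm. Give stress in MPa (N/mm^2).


A = pi*(r_o^2 - r_i^2)
r_o = 17.5 mm, r_i = 8.5 mm
A = 735.133 mm^2
sigma = F/A = 1511 / 735.133
sigma = 2.055 MPa


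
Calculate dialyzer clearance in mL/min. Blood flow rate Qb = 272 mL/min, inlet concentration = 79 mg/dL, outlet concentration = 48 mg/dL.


K = Qb * (Cb_in - Cb_out) / Cb_in
K = 272 * (79 - 48) / 79
K = 106.7 mL/min


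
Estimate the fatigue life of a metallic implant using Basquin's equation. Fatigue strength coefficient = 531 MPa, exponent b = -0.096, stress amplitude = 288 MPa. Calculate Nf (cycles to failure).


sigma_a = sigma_f' * (2Nf)^b
2Nf = (sigma_a/sigma_f')^(1/b)
2Nf = (288/531)^(1/-0.096)
2Nf = 585.77322
Nf = 292.9


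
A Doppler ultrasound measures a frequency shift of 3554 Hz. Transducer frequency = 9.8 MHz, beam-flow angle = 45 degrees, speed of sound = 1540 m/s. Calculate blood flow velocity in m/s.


v = fd * c / (2 * f0 * cos(theta))
v = 3554 * 1540 / (2 * 9.8000e+06 * cos(45))
v = 0.3949 m/s


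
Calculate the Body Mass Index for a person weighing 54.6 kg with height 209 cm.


BMI = weight / height^2
height = 209 cm = 2.09 m
BMI = 54.6 / 2.09^2
BMI = 12.5 kg/m^2


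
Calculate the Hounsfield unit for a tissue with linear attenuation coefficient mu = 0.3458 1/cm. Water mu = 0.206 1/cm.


HU = ((mu_tissue - mu_water) / mu_water) * 1000
HU = ((0.3458 - 0.206) / 0.206) * 1000
HU = 678.6


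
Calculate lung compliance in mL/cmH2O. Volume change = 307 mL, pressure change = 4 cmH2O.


C = dV / dP
C = 307 / 4
C = 76.75 mL/cmH2O


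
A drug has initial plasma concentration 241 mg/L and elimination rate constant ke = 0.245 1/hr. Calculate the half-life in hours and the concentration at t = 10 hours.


t_half = ln(2) / ke = 0.693147 / 0.245 = 2.829 hr
C(t) = C0 * exp(-ke*t) = 241 * exp(-0.245*10)
C(10) = 20.8 mg/L


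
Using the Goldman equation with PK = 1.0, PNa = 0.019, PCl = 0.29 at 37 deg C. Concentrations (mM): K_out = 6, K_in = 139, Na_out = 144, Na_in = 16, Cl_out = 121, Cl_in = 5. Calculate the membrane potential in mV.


Vm = (RT/F)*ln((PK*Ko + PNa*Nao + PCl*Cli)/(PK*Ki + PNa*Nai + PCl*Clo))
Numer = 10.186, Denom = 174.394
Vm = -75.91 mV


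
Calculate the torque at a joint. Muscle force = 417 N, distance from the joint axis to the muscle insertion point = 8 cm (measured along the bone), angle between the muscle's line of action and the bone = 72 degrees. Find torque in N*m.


Torque = F * d * sin(theta)   (moment arm = d*sin(theta))
d = 8 cm = 0.08 m
Torque = 417 * 0.08 * sin(72)
Torque = 31.73 N*m


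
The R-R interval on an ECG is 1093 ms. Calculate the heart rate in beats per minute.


HR = 60 / RR_interval(s)
RR = 1093 ms = 1.093 s
HR = 60 / 1.093 = 54.89 bpm


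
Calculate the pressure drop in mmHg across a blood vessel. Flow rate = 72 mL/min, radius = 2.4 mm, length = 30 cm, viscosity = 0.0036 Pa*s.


dP = 8*mu*L*Q / (pi*r^4)
Q = 72 mL/min = 1.2e-06 m^3/s
dP = 99.4718 Pa = 99.4718 / 133.322 mmHg = 0.7461 mmHg


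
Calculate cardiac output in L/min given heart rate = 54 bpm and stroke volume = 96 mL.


CO = HR * SV
CO = 54 * 96 / 1000
CO = 5.184 L/min


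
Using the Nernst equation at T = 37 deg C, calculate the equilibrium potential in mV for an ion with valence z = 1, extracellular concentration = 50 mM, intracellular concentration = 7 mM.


E = (RT/(zF)) * ln(C_out/C_in)
T = 37 + 273.15 = 310.15 K
E = (8.314 * 310.15 / (1 * 96485)) * ln(50/7)
E = 52.54 mV


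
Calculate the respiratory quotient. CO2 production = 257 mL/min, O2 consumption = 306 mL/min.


RQ = VCO2 / VO2
RQ = 257 / 306
RQ = 0.8399


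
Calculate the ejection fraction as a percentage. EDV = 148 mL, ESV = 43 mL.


SV = EDV - ESV = 148 - 43 = 105 mL
EF = SV/EDV * 100 = 105/148 * 100
EF = 70.95%


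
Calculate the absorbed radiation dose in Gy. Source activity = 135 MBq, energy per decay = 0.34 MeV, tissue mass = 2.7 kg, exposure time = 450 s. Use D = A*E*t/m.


A = 135 MBq = 1.3500e+08 Bq
E = 0.34 MeV = 5.4468e-14 J
D = A*E*t/m = 1.3500e+08*5.4468e-14*450/2.7
D = 0.001226 Gy


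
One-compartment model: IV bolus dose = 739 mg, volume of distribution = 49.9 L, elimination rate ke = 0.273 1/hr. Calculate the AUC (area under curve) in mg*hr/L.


C0 = Dose/Vd = 739/49.9 = 14.8096 mg/L
AUC = C0/ke = 14.8096/0.273
AUC = 54.25 mg*hr/L


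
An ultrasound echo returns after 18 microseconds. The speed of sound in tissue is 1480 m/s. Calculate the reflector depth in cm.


depth = c * t / 2
t = 18 us = 1.8000e-05 s
depth = 1480 * 1.8000e-05 / 2
depth = 0.01332 m = 1.332 cm


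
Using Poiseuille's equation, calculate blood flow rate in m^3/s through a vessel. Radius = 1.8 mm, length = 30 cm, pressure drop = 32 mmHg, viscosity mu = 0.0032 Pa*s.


Q = pi*r^4*dP / (8*mu*L)
r = 0.0018 m, L = 0.3 m
dP = 32 mmHg = 4266.304 Pa
Q = 1.8320e-05 m^3/s


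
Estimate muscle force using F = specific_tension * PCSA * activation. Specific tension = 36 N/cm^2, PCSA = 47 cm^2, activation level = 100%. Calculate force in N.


F = sigma * PCSA * activation
F = 36 * 47 * 1
F = 1692 N


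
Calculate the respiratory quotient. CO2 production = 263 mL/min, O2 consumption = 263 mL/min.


RQ = VCO2 / VO2
RQ = 263 / 263
RQ = 1


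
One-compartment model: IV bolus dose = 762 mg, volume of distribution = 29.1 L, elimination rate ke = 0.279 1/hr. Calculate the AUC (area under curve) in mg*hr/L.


C0 = Dose/Vd = 762/29.1 = 26.1856 mg/L
AUC = C0/ke = 26.1856/0.279
AUC = 93.86 mg*hr/L


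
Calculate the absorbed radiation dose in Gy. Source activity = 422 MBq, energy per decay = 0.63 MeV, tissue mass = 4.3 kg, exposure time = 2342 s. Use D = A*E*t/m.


A = 422 MBq = 4.2200e+08 Bq
E = 0.63 MeV = 1.00926e-13 J
D = A*E*t/m = 4.2200e+08*1.00926e-13*2342/4.3
D = 0.0232 Gy


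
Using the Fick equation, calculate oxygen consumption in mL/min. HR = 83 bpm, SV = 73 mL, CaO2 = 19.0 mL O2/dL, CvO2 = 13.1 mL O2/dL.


CO = HR*SV = 83*73/1000 = 6.059 L/min
a-v O2 diff = 19.0 - 13.1 = 5.9 mL/dL
VO2 = CO * (CaO2-CvO2) * 10 dL/L
VO2 = 6.059 * 5.9 * 10
VO2 = 357.5 mL/min


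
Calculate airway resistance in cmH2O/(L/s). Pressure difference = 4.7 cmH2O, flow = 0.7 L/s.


R = dP / flow
R = 4.7 / 0.7
R = 6.714 cmH2O/(L/s)


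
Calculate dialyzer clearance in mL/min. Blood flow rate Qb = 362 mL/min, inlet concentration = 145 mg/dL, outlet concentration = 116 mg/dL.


K = Qb * (Cb_in - Cb_out) / Cb_in
K = 362 * (145 - 116) / 145
K = 72.4 mL/min


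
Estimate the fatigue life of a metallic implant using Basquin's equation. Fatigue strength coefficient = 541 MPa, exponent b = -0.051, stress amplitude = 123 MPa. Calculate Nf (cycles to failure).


sigma_a = sigma_f' * (2Nf)^b
2Nf = (sigma_a/sigma_f')^(1/b)
2Nf = (123/541)^(1/-0.051)
2Nf = 4.1074439e+12
Nf = 2.0537e+12


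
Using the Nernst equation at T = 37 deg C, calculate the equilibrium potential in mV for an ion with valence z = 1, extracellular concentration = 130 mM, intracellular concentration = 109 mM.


E = (RT/(zF)) * ln(C_out/C_in)
T = 37 + 273.15 = 310.15 K
E = (8.314 * 310.15 / (1 * 96485)) * ln(130/109)
E = 4.709 mV


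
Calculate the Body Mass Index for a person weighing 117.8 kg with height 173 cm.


BMI = weight / height^2
height = 173 cm = 1.73 m
BMI = 117.8 / 1.73^2
BMI = 39.36 kg/m^2


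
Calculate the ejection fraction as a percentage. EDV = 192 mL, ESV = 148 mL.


SV = EDV - ESV = 192 - 148 = 44 mL
EF = SV/EDV * 100 = 44/192 * 100
EF = 22.92%


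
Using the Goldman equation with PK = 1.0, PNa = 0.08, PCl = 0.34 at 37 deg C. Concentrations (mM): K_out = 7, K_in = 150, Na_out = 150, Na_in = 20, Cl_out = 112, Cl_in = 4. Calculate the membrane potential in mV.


Vm = (RT/F)*ln((PK*Ko + PNa*Nao + PCl*Cli)/(PK*Ki + PNa*Nai + PCl*Clo))
Numer = 20.36, Denom = 189.68
Vm = -59.64 mV


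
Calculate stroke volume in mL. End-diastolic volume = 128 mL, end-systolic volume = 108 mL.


SV = EDV - ESV
SV = 128 - 108
SV = 20 mL


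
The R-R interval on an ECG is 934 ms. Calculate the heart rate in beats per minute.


HR = 60 / RR_interval(s)
RR = 934 ms = 0.934 s
HR = 60 / 0.934 = 64.24 bpm


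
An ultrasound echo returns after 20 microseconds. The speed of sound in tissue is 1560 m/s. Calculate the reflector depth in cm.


depth = c * t / 2
t = 20 us = 2.0000e-05 s
depth = 1560 * 2.0000e-05 / 2
depth = 0.0156 m = 1.56 cm


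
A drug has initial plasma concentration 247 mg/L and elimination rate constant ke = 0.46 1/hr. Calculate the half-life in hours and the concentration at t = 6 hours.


t_half = ln(2) / ke = 0.693147 / 0.46 = 1.507 hr
C(t) = C0 * exp(-ke*t) = 247 * exp(-0.46*6)
C(6) = 15.63 mg/L


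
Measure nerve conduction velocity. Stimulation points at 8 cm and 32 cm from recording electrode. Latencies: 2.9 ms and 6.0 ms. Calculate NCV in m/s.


Distance = (32 - 8) / 100 = 0.24 m
dt = (6.0 - 2.9) / 1000 = 0.0031 s
NCV = dist / dt = 77.42 m/s


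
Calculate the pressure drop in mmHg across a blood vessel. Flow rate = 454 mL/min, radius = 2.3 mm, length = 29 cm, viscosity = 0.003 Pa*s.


dP = 8*mu*L*Q / (pi*r^4)
Q = 454 mL/min = 7.56667e-06 m^3/s
dP = 599.036 Pa = 599.036 / 133.322 mmHg = 4.493 mmHg


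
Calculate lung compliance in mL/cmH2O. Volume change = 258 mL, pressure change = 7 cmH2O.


C = dV / dP
C = 258 / 7
C = 36.86 mL/cmH2O


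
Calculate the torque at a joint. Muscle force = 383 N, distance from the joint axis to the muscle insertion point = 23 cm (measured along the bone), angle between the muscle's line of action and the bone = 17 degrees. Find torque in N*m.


Torque = F * d * sin(theta)   (moment arm = d*sin(theta))
d = 23 cm = 0.23 m
Torque = 383 * 0.23 * sin(17)
Torque = 25.76 N*m


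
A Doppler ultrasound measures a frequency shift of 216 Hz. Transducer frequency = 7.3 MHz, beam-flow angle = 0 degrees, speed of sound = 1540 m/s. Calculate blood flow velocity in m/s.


v = fd * c / (2 * f0 * cos(theta))
v = 216 * 1540 / (2 * 7.3000e+06 * cos(0))
v = 0.02278 m/s


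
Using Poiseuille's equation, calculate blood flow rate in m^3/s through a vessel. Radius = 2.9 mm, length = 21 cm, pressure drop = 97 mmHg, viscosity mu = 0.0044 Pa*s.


Q = pi*r^4*dP / (8*mu*L)
r = 0.0029 m, L = 0.21 m
dP = 97 mmHg = 12932.234 Pa
Q = 3.8873e-04 m^3/s


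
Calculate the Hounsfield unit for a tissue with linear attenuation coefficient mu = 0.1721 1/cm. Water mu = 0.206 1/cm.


HU = ((mu_tissue - mu_water) / mu_water) * 1000
HU = ((0.1721 - 0.206) / 0.206) * 1000
HU = -164.6


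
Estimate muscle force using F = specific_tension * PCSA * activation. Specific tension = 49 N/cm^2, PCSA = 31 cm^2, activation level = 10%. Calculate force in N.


F = sigma * PCSA * activation
F = 49 * 31 * 0.1
F = 151.9 N


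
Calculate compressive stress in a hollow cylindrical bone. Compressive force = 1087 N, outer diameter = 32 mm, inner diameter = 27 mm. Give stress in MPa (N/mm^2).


A = pi*(r_o^2 - r_i^2)
r_o = 16 mm, r_i = 13.5 mm
A = 231.692 mm^2
sigma = F/A = 1087 / 231.692
sigma = 4.692 MPa


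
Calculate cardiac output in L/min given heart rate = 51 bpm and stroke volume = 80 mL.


CO = HR * SV
CO = 51 * 80 / 1000
CO = 4.08 L/min


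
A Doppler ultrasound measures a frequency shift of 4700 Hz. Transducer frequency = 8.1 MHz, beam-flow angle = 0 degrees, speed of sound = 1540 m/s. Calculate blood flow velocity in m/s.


v = fd * c / (2 * f0 * cos(theta))
v = 4700 * 1540 / (2 * 8.1000e+06 * cos(0))
v = 0.4468 m/s


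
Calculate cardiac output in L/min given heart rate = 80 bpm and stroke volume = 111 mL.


CO = HR * SV
CO = 80 * 111 / 1000
CO = 8.88 L/min


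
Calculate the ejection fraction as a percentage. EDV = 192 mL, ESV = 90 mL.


SV = EDV - ESV = 192 - 90 = 102 mL
EF = SV/EDV * 100 = 102/192 * 100
EF = 53.12%


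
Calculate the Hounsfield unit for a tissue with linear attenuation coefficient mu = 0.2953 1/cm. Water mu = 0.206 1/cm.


HU = ((mu_tissue - mu_water) / mu_water) * 1000
HU = ((0.2953 - 0.206) / 0.206) * 1000
HU = 433.5


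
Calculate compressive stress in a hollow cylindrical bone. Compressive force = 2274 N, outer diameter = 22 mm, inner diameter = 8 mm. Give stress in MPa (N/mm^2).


A = pi*(r_o^2 - r_i^2)
r_o = 11 mm, r_i = 4 mm
A = 329.867 mm^2
sigma = F/A = 2274 / 329.867
sigma = 6.894 MPa


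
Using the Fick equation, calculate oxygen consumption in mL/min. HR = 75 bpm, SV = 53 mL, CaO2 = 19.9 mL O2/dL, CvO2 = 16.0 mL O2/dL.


CO = HR*SV = 75*53/1000 = 3.975 L/min
a-v O2 diff = 19.9 - 16.0 = 3.9 mL/dL
VO2 = CO * (CaO2-CvO2) * 10 dL/L
VO2 = 3.975 * 3.9 * 10
VO2 = 155 mL/min


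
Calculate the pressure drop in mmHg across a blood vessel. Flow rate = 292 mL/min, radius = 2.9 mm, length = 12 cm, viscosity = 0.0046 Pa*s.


dP = 8*mu*L*Q / (pi*r^4)
Q = 292 mL/min = 4.86667e-06 m^3/s
dP = 96.7206 Pa = 96.7206 / 133.322 mmHg = 0.7255 mmHg


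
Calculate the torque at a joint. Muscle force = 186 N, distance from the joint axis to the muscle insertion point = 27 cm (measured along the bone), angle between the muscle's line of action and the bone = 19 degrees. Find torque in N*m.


Torque = F * d * sin(theta)   (moment arm = d*sin(theta))
d = 27 cm = 0.27 m
Torque = 186 * 0.27 * sin(19)
Torque = 16.35 N*m


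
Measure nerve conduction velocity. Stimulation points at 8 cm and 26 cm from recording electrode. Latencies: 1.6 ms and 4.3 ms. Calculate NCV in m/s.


Distance = (26 - 8) / 100 = 0.18 m
dt = (4.3 - 1.6) / 1000 = 0.0027 s
NCV = dist / dt = 66.67 m/s


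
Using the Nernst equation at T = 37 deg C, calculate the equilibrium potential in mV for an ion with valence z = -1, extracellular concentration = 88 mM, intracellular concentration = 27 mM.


E = (RT/(zF)) * ln(C_out/C_in)
T = 37 + 273.15 = 310.15 K
E = (8.314 * 310.15 / (-1 * 96485)) * ln(88/27)
E = -31.58 mV


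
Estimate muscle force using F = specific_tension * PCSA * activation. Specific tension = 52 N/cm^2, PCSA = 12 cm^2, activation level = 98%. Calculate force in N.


F = sigma * PCSA * activation
F = 52 * 12 * 0.98
F = 611.5 N


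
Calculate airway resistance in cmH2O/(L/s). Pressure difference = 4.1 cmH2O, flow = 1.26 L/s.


R = dP / flow
R = 4.1 / 1.26
R = 3.254 cmH2O/(L/s)


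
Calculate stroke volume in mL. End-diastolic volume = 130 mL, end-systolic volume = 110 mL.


SV = EDV - ESV
SV = 130 - 110
SV = 20 mL


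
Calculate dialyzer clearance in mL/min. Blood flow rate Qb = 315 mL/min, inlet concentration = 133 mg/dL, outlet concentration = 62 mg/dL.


K = Qb * (Cb_in - Cb_out) / Cb_in
K = 315 * (133 - 62) / 133
K = 168.2 mL/min


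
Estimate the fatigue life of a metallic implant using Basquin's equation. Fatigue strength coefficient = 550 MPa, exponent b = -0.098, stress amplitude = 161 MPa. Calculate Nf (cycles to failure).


sigma_a = sigma_f' * (2Nf)^b
2Nf = (sigma_a/sigma_f')^(1/b)
2Nf = (161/550)^(1/-0.098)
2Nf = 278133.43
Nf = 1.391e+05


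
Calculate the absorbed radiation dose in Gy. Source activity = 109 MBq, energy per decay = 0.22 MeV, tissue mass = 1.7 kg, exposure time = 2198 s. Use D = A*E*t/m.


A = 109 MBq = 1.0900e+08 Bq
E = 0.22 MeV = 3.5244e-14 J
D = A*E*t/m = 1.0900e+08*3.5244e-14*2198/1.7
D = 0.004967 Gy


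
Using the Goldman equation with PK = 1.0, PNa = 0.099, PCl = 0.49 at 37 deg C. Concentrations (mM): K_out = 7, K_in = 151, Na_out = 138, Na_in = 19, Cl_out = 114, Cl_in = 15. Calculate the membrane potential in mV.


Vm = (RT/F)*ln((PK*Ko + PNa*Nao + PCl*Cli)/(PK*Ki + PNa*Nai + PCl*Clo))
Numer = 28.012, Denom = 208.741
Vm = -53.68 mV


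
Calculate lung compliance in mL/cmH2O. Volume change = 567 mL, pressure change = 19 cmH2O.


C = dV / dP
C = 567 / 19
C = 29.84 mL/cmH2O


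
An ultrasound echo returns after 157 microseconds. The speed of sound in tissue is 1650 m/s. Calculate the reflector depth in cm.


depth = c * t / 2
t = 157 us = 1.5700e-04 s
depth = 1650 * 1.5700e-04 / 2
depth = 0.129525 m = 12.9525 cm


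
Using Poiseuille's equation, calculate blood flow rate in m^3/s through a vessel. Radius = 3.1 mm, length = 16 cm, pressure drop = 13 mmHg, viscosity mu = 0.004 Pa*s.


Q = pi*r^4*dP / (8*mu*L)
r = 0.0031 m, L = 0.16 m
dP = 13 mmHg = 1733.186 Pa
Q = 9.8214e-05 m^3/s


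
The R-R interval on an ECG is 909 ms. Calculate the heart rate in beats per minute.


HR = 60 / RR_interval(s)
RR = 909 ms = 0.909 s
HR = 60 / 0.909 = 66.01 bpm


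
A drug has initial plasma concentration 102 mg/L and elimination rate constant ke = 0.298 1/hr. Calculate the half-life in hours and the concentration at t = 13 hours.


t_half = ln(2) / ke = 0.693147 / 0.298 = 2.326 hr
C(t) = C0 * exp(-ke*t) = 102 * exp(-0.298*13)
C(13) = 2.119 mg/L


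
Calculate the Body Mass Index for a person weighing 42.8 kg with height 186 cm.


BMI = weight / height^2
height = 186 cm = 1.86 m
BMI = 42.8 / 1.86^2
BMI = 12.37 kg/m^2


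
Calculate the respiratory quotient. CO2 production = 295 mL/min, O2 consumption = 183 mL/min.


RQ = VCO2 / VO2
RQ = 295 / 183
RQ = 1.612


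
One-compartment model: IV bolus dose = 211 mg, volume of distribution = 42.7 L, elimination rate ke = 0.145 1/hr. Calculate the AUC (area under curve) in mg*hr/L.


C0 = Dose/Vd = 211/42.7 = 4.94145 mg/L
AUC = C0/ke = 4.94145/0.145
AUC = 34.08 mg*hr/L


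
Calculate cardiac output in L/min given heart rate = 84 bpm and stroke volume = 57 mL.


CO = HR * SV
CO = 84 * 57 / 1000
CO = 4.788 L/min


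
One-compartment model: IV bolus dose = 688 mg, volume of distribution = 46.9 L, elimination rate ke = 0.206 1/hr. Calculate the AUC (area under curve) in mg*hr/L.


C0 = Dose/Vd = 688/46.9 = 14.6695 mg/L
AUC = C0/ke = 14.6695/0.206
AUC = 71.21 mg*hr/L


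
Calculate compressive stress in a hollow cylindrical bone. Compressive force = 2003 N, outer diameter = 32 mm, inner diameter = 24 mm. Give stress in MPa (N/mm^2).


A = pi*(r_o^2 - r_i^2)
r_o = 16 mm, r_i = 12 mm
A = 351.858 mm^2
sigma = F/A = 2003 / 351.858
sigma = 5.693 MPa


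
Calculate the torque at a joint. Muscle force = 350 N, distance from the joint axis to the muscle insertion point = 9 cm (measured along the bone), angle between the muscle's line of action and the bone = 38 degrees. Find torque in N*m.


Torque = F * d * sin(theta)   (moment arm = d*sin(theta))
d = 9 cm = 0.09 m
Torque = 350 * 0.09 * sin(38)
Torque = 19.39 N*m


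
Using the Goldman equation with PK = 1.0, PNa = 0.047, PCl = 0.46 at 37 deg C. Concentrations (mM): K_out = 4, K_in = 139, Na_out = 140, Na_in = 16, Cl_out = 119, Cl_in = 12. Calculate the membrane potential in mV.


Vm = (RT/F)*ln((PK*Ko + PNa*Nao + PCl*Cli)/(PK*Ki + PNa*Nai + PCl*Clo))
Numer = 16.1, Denom = 194.492
Vm = -66.59 mV


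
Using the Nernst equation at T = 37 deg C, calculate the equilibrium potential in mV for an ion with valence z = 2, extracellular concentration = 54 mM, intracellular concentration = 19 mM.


E = (RT/(zF)) * ln(C_out/C_in)
T = 37 + 273.15 = 310.15 K
E = (8.314 * 310.15 / (2 * 96485)) * ln(54/19)
E = 13.96 mV


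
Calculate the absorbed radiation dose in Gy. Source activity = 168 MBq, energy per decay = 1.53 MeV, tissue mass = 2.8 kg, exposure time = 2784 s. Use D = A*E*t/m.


A = 168 MBq = 1.6800e+08 Bq
E = 1.53 MeV = 2.45106e-13 J
D = A*E*t/m = 1.6800e+08*2.45106e-13*2784/2.8
D = 0.04094 Gy


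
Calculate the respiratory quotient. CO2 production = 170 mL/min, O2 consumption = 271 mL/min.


RQ = VCO2 / VO2
RQ = 170 / 271
RQ = 0.6273


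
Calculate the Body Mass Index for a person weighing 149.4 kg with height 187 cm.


BMI = weight / height^2
height = 187 cm = 1.87 m
BMI = 149.4 / 1.87^2
BMI = 42.72 kg/m^2


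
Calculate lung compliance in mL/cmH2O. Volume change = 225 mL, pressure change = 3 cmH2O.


C = dV / dP
C = 225 / 3
C = 75 mL/cmH2O


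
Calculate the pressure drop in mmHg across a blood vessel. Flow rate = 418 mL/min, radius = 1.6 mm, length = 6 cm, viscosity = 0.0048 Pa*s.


dP = 8*mu*L*Q / (pi*r^4)
Q = 418 mL/min = 6.96667e-06 m^3/s
dP = 779.611 Pa = 779.611 / 133.322 mmHg = 5.848 mmHg


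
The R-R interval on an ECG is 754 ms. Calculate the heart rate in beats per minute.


HR = 60 / RR_interval(s)
RR = 754 ms = 0.754 s
HR = 60 / 0.754 = 79.58 bpm


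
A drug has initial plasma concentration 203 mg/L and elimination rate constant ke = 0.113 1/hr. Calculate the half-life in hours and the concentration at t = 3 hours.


t_half = ln(2) / ke = 0.693147 / 0.113 = 6.134 hr
C(t) = C0 * exp(-ke*t) = 203 * exp(-0.113*3)
C(3) = 144.6 mg/L


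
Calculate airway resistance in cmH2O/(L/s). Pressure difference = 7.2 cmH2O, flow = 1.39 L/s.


R = dP / flow
R = 7.2 / 1.39
R = 5.18 cmH2O/(L/s)


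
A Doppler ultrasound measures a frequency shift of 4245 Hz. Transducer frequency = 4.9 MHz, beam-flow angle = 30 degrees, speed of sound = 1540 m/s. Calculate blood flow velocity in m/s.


v = fd * c / (2 * f0 * cos(theta))
v = 4245 * 1540 / (2 * 4.9000e+06 * cos(30))
v = 0.7703 m/s


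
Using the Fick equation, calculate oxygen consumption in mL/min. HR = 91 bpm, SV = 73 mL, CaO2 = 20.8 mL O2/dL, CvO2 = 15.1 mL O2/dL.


CO = HR*SV = 91*73/1000 = 6.643 L/min
a-v O2 diff = 20.8 - 15.1 = 5.7 mL/dL
VO2 = CO * (CaO2-CvO2) * 10 dL/L
VO2 = 6.643 * 5.7 * 10
VO2 = 378.7 mL/min


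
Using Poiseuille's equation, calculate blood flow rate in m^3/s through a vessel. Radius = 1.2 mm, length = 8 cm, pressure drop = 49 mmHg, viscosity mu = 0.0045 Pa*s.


Q = pi*r^4*dP / (8*mu*L)
r = 0.0012 m, L = 0.08 m
dP = 49 mmHg = 6532.778 Pa
Q = 1.4777e-05 m^3/s


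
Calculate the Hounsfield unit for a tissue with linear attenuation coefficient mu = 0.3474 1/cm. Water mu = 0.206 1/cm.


HU = ((mu_tissue - mu_water) / mu_water) * 1000
HU = ((0.3474 - 0.206) / 0.206) * 1000
HU = 686.4


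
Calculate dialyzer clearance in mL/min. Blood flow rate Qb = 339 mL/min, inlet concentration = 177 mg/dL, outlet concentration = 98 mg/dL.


K = Qb * (Cb_in - Cb_out) / Cb_in
K = 339 * (177 - 98) / 177
K = 151.3 mL/min


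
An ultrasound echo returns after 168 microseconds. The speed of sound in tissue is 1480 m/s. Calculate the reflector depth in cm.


depth = c * t / 2
t = 168 us = 1.6800e-04 s
depth = 1480 * 1.6800e-04 / 2
depth = 0.12432 m = 12.432 cm


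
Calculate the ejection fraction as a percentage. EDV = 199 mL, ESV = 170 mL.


SV = EDV - ESV = 199 - 170 = 29 mL
EF = SV/EDV * 100 = 29/199 * 100
EF = 14.57%


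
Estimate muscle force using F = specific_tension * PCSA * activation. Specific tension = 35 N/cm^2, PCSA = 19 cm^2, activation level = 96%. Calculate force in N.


F = sigma * PCSA * activation
F = 35 * 19 * 0.96
F = 638.4 N


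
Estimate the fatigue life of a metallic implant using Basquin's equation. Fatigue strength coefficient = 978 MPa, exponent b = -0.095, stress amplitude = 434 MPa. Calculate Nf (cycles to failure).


sigma_a = sigma_f' * (2Nf)^b
2Nf = (sigma_a/sigma_f')^(1/b)
2Nf = (434/978)^(1/-0.095)
2Nf = 5178.4683
Nf = 2589


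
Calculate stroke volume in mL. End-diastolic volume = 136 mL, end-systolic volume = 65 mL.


SV = EDV - ESV
SV = 136 - 65
SV = 71 mL


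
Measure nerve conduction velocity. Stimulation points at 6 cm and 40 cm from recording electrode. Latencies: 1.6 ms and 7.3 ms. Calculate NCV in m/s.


Distance = (40 - 6) / 100 = 0.34 m
dt = (7.3 - 1.6) / 1000 = 0.0057 s
NCV = dist / dt = 59.65 m/s


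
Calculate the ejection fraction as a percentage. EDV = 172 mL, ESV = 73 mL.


SV = EDV - ESV = 172 - 73 = 99 mL
EF = SV/EDV * 100 = 99/172 * 100
EF = 57.56%


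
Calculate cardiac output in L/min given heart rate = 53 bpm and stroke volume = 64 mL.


CO = HR * SV
CO = 53 * 64 / 1000
CO = 3.392 L/min


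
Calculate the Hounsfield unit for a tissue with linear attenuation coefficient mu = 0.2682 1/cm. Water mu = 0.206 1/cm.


HU = ((mu_tissue - mu_water) / mu_water) * 1000
HU = ((0.2682 - 0.206) / 0.206) * 1000
HU = 301.9


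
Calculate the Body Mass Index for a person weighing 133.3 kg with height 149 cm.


BMI = weight / height^2
height = 149 cm = 1.49 m
BMI = 133.3 / 1.49^2
BMI = 60.04 kg/m^2


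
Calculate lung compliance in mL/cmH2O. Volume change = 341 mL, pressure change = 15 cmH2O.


C = dV / dP
C = 341 / 15
C = 22.73 mL/cmH2O


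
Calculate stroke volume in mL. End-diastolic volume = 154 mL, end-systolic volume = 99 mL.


SV = EDV - ESV
SV = 154 - 99
SV = 55 mL


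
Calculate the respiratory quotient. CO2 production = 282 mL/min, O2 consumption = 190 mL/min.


RQ = VCO2 / VO2
RQ = 282 / 190
RQ = 1.484


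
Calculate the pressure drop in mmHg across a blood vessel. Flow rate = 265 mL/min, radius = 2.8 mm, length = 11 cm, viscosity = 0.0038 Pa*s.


dP = 8*mu*L*Q / (pi*r^4)
Q = 265 mL/min = 4.41667e-06 m^3/s
dP = 76.4855 Pa = 76.4855 / 133.322 mmHg = 0.5737 mmHg


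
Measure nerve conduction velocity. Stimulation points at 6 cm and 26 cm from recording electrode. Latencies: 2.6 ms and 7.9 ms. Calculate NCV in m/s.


Distance = (26 - 6) / 100 = 0.2 m
dt = (7.9 - 2.6) / 1000 = 0.0053 s
NCV = dist / dt = 37.74 m/s


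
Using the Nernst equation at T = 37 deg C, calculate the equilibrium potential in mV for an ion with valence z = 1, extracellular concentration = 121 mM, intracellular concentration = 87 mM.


E = (RT/(zF)) * ln(C_out/C_in)
T = 37 + 273.15 = 310.15 K
E = (8.314 * 310.15 / (1 * 96485)) * ln(121/87)
E = 8.816 mV


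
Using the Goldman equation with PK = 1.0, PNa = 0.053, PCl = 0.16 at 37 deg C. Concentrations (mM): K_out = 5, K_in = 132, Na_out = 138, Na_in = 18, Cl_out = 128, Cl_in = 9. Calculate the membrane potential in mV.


Vm = (RT/F)*ln((PK*Ko + PNa*Nao + PCl*Cli)/(PK*Ki + PNa*Nai + PCl*Clo))
Numer = 13.754, Denom = 153.434
Vm = -64.46 mV


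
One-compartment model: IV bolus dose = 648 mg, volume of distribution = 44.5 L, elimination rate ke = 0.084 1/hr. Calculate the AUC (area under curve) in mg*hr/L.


C0 = Dose/Vd = 648/44.5 = 14.5618 mg/L
AUC = C0/ke = 14.5618/0.084
AUC = 173.4 mg*hr/L


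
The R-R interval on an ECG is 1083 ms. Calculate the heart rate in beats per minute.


HR = 60 / RR_interval(s)
RR = 1083 ms = 1.083 s
HR = 60 / 1.083 = 55.4 bpm


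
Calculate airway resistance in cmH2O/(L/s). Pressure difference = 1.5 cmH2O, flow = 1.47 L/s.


R = dP / flow
R = 1.5 / 1.47
R = 1.02 cmH2O/(L/s)


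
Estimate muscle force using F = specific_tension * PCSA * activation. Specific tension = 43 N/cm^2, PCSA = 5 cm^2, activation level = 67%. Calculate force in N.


F = sigma * PCSA * activation
F = 43 * 5 * 0.67
F = 144.1 N


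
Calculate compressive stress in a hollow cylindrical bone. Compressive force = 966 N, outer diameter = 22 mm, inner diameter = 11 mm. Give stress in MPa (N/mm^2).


A = pi*(r_o^2 - r_i^2)
r_o = 11 mm, r_i = 5.5 mm
A = 285.1 mm^2
sigma = F/A = 966 / 285.1
sigma = 3.388 MPa


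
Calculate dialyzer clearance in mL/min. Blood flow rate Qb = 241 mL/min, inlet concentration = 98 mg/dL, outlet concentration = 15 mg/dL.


K = Qb * (Cb_in - Cb_out) / Cb_in
K = 241 * (98 - 15) / 98
K = 204.1 mL/min


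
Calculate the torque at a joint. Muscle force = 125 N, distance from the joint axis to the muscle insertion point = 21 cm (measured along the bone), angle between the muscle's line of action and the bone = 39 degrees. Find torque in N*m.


Torque = F * d * sin(theta)   (moment arm = d*sin(theta))
d = 21 cm = 0.21 m
Torque = 125 * 0.21 * sin(39)
Torque = 16.52 N*m


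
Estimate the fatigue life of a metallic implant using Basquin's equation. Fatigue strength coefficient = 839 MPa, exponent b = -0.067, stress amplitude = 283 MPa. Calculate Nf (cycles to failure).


sigma_a = sigma_f' * (2Nf)^b
2Nf = (sigma_a/sigma_f')^(1/b)
2Nf = (283/839)^(1/-0.067)
2Nf = 11076711
Nf = 5.5384e+06


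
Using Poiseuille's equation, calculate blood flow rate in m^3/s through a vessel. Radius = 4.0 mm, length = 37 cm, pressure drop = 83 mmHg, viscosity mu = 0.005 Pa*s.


Q = pi*r^4*dP / (8*mu*L)
r = 0.004 m, L = 0.37 m
dP = 83 mmHg = 11065.726 Pa
Q = 6.0132e-04 m^3/s


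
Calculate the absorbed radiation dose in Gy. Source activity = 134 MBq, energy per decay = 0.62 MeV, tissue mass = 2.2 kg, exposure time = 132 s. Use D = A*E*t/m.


A = 134 MBq = 1.3400e+08 Bq
E = 0.62 MeV = 9.9324e-14 J
D = A*E*t/m = 1.3400e+08*9.9324e-14*132/2.2
D = 7.9856e-04 Gy


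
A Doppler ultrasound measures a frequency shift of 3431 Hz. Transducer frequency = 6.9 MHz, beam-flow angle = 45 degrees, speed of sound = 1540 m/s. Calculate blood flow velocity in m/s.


v = fd * c / (2 * f0 * cos(theta))
v = 3431 * 1540 / (2 * 6.9000e+06 * cos(45))
v = 0.5415 m/s


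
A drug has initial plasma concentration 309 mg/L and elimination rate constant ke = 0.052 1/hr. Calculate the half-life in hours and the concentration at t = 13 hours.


t_half = ln(2) / ke = 0.693147 / 0.052 = 13.33 hr
C(t) = C0 * exp(-ke*t) = 309 * exp(-0.052*13)
C(13) = 157.2 mg/L


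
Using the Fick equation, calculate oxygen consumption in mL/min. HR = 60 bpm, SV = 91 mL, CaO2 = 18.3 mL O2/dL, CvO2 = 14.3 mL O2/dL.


CO = HR*SV = 60*91/1000 = 5.46 L/min
a-v O2 diff = 18.3 - 14.3 = 4 mL/dL
VO2 = CO * (CaO2-CvO2) * 10 dL/L
VO2 = 5.46 * 4 * 10
VO2 = 218.4 mL/min


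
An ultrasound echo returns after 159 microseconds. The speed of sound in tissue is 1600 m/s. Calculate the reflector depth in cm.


depth = c * t / 2
t = 159 us = 1.5900e-04 s
depth = 1600 * 1.5900e-04 / 2
depth = 0.1272 m = 12.72 cm


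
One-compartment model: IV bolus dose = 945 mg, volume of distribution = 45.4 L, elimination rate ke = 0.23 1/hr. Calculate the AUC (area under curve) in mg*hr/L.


C0 = Dose/Vd = 945/45.4 = 20.815 mg/L
AUC = C0/ke = 20.815/0.23
AUC = 90.5 mg*hr/L


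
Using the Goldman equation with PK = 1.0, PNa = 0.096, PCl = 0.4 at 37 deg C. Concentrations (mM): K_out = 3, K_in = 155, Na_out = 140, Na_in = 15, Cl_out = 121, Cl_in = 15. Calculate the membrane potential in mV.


Vm = (RT/F)*ln((PK*Ko + PNa*Nao + PCl*Cli)/(PK*Ki + PNa*Nai + PCl*Clo))
Numer = 22.44, Denom = 204.84
Vm = -59.1 mV


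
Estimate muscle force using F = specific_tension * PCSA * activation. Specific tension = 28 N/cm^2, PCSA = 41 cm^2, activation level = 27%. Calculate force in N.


F = sigma * PCSA * activation
F = 28 * 41 * 0.27
F = 310 N


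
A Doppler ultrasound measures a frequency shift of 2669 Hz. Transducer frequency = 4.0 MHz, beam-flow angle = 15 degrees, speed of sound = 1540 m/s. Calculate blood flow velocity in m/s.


v = fd * c / (2 * f0 * cos(theta))
v = 2669 * 1540 / (2 * 4.0000e+06 * cos(15))
v = 0.5319 m/s


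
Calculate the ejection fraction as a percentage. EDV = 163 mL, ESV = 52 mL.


SV = EDV - ESV = 163 - 52 = 111 mL
EF = SV/EDV * 100 = 111/163 * 100
EF = 68.1%


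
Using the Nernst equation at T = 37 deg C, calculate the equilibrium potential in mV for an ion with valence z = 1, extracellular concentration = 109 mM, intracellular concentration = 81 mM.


E = (RT/(zF)) * ln(C_out/C_in)
T = 37 + 273.15 = 310.15 K
E = (8.314 * 310.15 / (1 * 96485)) * ln(109/81)
E = 7.935 mV


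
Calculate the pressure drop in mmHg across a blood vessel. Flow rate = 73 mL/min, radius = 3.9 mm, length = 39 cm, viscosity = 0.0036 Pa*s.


dP = 8*mu*L*Q / (pi*r^4)
Q = 73 mL/min = 1.21667e-06 m^3/s
dP = 18.8028 Pa = 18.8028 / 133.322 mmHg = 0.141 mmHg


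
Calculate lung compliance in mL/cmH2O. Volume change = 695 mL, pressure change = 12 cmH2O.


C = dV / dP
C = 695 / 12
C = 57.92 mL/cmH2O


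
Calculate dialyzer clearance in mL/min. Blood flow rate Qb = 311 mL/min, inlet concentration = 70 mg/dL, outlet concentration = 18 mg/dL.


K = Qb * (Cb_in - Cb_out) / Cb_in
K = 311 * (70 - 18) / 70
K = 231 mL/min


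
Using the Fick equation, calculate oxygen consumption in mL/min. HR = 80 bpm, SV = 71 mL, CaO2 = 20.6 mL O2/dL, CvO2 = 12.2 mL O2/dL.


CO = HR*SV = 80*71/1000 = 5.68 L/min
a-v O2 diff = 20.6 - 12.2 = 8.4 mL/dL
VO2 = CO * (CaO2-CvO2) * 10 dL/L
VO2 = 5.68 * 8.4 * 10
VO2 = 477.1 mL/min


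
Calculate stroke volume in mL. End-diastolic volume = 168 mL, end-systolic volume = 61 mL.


SV = EDV - ESV
SV = 168 - 61
SV = 107 mL


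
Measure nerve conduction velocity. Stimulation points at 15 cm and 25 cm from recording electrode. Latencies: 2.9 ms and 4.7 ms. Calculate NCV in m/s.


Distance = (25 - 15) / 100 = 0.1 m
dt = (4.7 - 2.9) / 1000 = 0.0018 s
NCV = dist / dt = 55.56 m/s


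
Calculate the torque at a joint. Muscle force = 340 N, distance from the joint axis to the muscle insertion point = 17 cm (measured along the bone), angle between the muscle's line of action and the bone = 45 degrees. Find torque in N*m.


Torque = F * d * sin(theta)   (moment arm = d*sin(theta))
d = 17 cm = 0.17 m
Torque = 340 * 0.17 * sin(45)
Torque = 40.87 N*m


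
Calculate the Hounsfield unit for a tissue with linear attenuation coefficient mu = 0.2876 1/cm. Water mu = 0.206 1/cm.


HU = ((mu_tissue - mu_water) / mu_water) * 1000
HU = ((0.2876 - 0.206) / 0.206) * 1000
HU = 396.1


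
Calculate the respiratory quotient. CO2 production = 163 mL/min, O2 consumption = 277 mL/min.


RQ = VCO2 / VO2
RQ = 163 / 277
RQ = 0.5884


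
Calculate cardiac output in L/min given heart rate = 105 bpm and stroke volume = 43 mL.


CO = HR * SV
CO = 105 * 43 / 1000
CO = 4.515 L/min


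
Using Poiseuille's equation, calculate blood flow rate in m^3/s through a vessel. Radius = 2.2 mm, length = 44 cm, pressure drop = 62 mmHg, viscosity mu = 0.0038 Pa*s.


Q = pi*r^4*dP / (8*mu*L)
r = 0.0022 m, L = 0.44 m
dP = 62 mmHg = 8265.964 Pa
Q = 4.5479e-05 m^3/s


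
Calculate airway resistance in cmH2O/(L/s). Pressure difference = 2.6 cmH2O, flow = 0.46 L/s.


R = dP / flow
R = 2.6 / 0.46
R = 5.652 cmH2O/(L/s)


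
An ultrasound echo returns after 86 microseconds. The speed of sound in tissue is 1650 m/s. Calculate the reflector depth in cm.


depth = c * t / 2
t = 86 us = 8.6000e-05 s
depth = 1650 * 8.6000e-05 / 2
depth = 0.07095 m = 7.095 cm


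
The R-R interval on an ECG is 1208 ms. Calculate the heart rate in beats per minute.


HR = 60 / RR_interval(s)
RR = 1208 ms = 1.208 s
HR = 60 / 1.208 = 49.67 bpm


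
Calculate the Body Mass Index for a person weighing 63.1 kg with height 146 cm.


BMI = weight / height^2
height = 146 cm = 1.46 m
BMI = 63.1 / 1.46^2
BMI = 29.6 kg/m^2


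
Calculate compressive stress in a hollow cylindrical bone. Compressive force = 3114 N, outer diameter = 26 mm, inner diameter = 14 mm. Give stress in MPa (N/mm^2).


A = pi*(r_o^2 - r_i^2)
r_o = 13 mm, r_i = 7 mm
A = 376.991 mm^2
sigma = F/A = 3114 / 376.991
sigma = 8.26 MPa


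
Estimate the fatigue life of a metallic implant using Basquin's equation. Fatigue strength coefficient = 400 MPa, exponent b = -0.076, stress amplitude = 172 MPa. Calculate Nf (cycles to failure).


sigma_a = sigma_f' * (2Nf)^b
2Nf = (sigma_a/sigma_f')^(1/b)
2Nf = (172/400)^(1/-0.076)
2Nf = 66494.156
Nf = 3.325e+04


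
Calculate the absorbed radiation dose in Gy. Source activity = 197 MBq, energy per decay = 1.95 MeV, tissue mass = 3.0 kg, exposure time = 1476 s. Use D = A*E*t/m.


A = 197 MBq = 1.9700e+08 Bq
E = 1.95 MeV = 3.1239e-13 J
D = A*E*t/m = 1.9700e+08*3.1239e-13*1476/3.0
D = 0.03028 Gy


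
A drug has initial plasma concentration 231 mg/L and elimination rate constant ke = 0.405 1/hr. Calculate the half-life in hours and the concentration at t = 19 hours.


t_half = ln(2) / ke = 0.693147 / 0.405 = 1.711 hr
C(t) = C0 * exp(-ke*t) = 231 * exp(-0.405*19)
C(19) = 0.1051 mg/L


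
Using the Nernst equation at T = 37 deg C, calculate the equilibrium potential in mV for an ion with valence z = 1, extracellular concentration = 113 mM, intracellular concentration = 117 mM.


E = (RT/(zF)) * ln(C_out/C_in)
T = 37 + 273.15 = 310.15 K
E = (8.314 * 310.15 / (1 * 96485)) * ln(113/117)
E = -0.9297 mV


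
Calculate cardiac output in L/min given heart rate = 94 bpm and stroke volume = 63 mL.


CO = HR * SV
CO = 94 * 63 / 1000
CO = 5.922 L/min


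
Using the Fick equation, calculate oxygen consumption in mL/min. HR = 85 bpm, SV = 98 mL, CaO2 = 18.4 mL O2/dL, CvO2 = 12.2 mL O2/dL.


CO = HR*SV = 85*98/1000 = 8.33 L/min
a-v O2 diff = 18.4 - 12.2 = 6.2 mL/dL
VO2 = CO * (CaO2-CvO2) * 10 dL/L
VO2 = 8.33 * 6.2 * 10
VO2 = 516.5 mL/min


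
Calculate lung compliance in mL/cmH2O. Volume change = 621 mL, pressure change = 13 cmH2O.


C = dV / dP
C = 621 / 13
C = 47.77 mL/cmH2O


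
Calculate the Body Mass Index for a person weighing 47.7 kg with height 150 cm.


BMI = weight / height^2
height = 150 cm = 1.5 m
BMI = 47.7 / 1.5^2
BMI = 21.2 kg/m^2


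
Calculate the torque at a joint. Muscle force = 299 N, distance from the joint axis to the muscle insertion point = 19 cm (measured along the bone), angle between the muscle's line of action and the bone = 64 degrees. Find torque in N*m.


Torque = F * d * sin(theta)   (moment arm = d*sin(theta))
d = 19 cm = 0.19 m
Torque = 299 * 0.19 * sin(64)
Torque = 51.06 N*m
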